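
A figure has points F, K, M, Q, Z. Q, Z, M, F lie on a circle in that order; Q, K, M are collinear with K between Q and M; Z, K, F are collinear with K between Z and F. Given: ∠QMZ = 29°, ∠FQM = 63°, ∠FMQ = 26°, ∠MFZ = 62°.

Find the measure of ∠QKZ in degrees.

1. ∠FZQ = 26°  [same arc QF]
2. ∠MQZ = 62°  [same arc ZM]
3. ∠QKZ = 92°  [△QKZ]

∠QKZ = 92°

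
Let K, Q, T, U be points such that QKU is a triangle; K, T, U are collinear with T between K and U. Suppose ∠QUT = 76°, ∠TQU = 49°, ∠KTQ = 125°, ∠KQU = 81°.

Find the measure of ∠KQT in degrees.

∠KQT = 32°

1. ∠KUQ = 76°  [T on ray UK]
2. ∠QKU = 23°  [△QKU]
3. ∠QKT = 23°  [T on ray KU]
4. ∠KQT = 32°  [△QKT]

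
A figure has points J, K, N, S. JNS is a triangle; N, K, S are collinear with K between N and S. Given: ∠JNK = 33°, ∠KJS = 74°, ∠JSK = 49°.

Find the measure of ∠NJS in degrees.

∠NJS = 98°

1. ∠JNS = 33°  [K on ray NS]
2. ∠JSN = 49°  [K on ray SN]
3. ∠NJS = 98°  [△JNS]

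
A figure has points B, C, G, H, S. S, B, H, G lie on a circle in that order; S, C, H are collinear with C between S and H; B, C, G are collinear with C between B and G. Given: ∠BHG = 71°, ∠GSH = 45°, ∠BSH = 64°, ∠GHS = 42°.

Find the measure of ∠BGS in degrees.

∠BGS = 29°

1. ∠BSG = 109°  [cyclic SBHG, opposite ∠S+∠H]
2. ∠GBS = 42°  [same arc SG]
3. ∠BGS = 29°  [△SBG]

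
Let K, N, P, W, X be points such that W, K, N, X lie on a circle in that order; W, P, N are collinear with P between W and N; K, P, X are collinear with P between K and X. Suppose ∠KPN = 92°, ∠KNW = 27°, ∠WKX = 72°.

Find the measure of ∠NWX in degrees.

∠NWX = 61°

1. ∠WPX = 92°  [vertical angles at P]
2. ∠KXW = 27°  [same arc WK]
3. ∠NWX = 61°  [△WPX]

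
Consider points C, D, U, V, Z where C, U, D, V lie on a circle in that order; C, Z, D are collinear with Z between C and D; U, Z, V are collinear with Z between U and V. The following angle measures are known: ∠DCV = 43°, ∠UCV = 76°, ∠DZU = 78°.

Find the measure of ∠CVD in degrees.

1. ∠DUV = 43°  [same arc DV]
2. ∠UDV = 104°  [cyclic CUDV, opposite ∠C+∠D]
3. ∠CZV = 78°  [vertical angles at Z]
4. ∠DVU = 33°  [△UDV]
5. ∠DZV = 102°  [linear pair at Z on CD]
6. ∠CDV = 45°  [△DZV]
7. ∠CVD = 92°  [△CDV]

∠CVD = 92°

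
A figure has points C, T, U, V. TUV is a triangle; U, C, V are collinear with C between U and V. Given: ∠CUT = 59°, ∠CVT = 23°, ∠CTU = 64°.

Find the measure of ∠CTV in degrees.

∠CTV = 34°

1. ∠TCU = 57°  [△TUC]
2. ∠TCV = 123°  [linear pair at C on UV]
3. ∠CTV = 34°  [△TCV]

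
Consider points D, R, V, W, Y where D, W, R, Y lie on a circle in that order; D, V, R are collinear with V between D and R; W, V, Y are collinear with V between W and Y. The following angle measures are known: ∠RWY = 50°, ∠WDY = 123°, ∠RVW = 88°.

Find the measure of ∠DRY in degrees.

∠DRY = 15°

1. ∠WRY = 57°  [cyclic DWRY, opposite ∠D+∠R]
2. ∠DVY = 88°  [vertical angles at V]
3. ∠RYW = 73°  [△WRY]
4. ∠RVY = 92°  [linear pair at V on DR]
5. ∠DRY = 15°  [△RVY]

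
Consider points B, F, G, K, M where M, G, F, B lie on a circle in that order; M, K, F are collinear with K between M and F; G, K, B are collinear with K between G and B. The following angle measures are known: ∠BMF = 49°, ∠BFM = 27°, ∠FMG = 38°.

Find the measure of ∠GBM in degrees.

1. ∠BGF = 49°  [same arc FB]
2. ∠BGM = 27°  [same arc MB]
3. ∠FBG = 38°  [same arc GF]
4. ∠BFG = 93°  [△GFB]
5. ∠BMG = 87°  [cyclic MGFB, opposite ∠M+∠F]
6. ∠GBM = 66°  [△MGB]

∠GBM = 66°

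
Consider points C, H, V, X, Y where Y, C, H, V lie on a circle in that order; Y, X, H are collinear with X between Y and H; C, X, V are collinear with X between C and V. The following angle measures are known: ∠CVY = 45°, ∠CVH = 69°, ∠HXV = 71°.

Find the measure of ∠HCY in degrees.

∠HCY = 66°

1. ∠CHY = 45°  [same arc YC]
2. ∠CYH = 69°  [same arc CH]
3. ∠HCY = 66°  [△YCH]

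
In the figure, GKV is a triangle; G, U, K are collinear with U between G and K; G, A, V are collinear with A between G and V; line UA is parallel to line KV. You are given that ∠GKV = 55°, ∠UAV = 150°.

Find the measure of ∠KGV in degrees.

∠KGV = 95°

1. ∠AUG = 55°  [UA∥KV, corresponding at U]
2. ∠GAU = 30°  [linear pair at A on GV]
3. ∠AGU = 95°  [△GUA]
4. ∠KGV = 95°  [U on GK, A on GV]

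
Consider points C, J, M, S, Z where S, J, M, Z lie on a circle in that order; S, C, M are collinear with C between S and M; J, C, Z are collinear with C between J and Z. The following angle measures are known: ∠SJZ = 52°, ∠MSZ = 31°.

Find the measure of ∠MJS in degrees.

∠MJS = 83°

1. ∠SMZ = 52°  [same arc SZ]
2. ∠MZS = 97°  [△SMZ]
3. ∠MJS = 83°  [cyclic SJMZ, opposite ∠J+∠Z]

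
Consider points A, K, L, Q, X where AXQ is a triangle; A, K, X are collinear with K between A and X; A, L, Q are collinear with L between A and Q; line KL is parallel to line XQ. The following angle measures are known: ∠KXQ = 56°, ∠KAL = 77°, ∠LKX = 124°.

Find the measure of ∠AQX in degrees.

1. ∠AXQ = 56°  [K on ray XA]
2. ∠QAX = 77°  [K on AX, L on AQ]
3. ∠AQX = 47°  [△AXQ]

∠AQX = 47°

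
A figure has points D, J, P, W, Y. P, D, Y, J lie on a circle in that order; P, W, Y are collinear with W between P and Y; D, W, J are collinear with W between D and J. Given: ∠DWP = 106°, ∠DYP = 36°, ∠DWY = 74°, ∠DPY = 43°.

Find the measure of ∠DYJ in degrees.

∠DYJ = 67°

1. ∠JDY = 70°  [△DWY]
2. ∠DJY = 43°  [same arc DY]
3. ∠DYJ = 67°  [△DYJ]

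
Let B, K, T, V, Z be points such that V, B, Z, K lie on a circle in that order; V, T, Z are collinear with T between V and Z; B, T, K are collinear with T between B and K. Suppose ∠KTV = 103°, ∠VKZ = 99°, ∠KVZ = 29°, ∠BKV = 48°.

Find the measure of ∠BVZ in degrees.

1. ∠VBZ = 81°  [cyclic VBZK, opposite ∠B+∠K]
2. ∠BZV = 48°  [same arc VB]
3. ∠BVZ = 51°  [△VBZ]

∠BVZ = 51°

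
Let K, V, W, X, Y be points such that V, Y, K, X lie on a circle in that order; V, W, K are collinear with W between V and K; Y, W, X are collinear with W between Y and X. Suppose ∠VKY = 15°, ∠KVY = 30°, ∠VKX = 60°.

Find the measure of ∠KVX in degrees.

∠KVX = 75°

1. ∠KYV = 135°  [△VYK]
2. ∠KXV = 45°  [cyclic VYKX, opposite ∠Y+∠X]
3. ∠KVX = 75°  [△VKX]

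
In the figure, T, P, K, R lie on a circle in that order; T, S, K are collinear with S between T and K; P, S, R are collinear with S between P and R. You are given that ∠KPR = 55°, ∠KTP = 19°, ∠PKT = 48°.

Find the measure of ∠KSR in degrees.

1. ∠KTR = 55°  [same arc KR]
2. ∠PRT = 48°  [same arc TP]
3. ∠RST = 77°  [△TSR]
4. ∠KSR = 103°  [linear pair at S on TK]

∠KSR = 103°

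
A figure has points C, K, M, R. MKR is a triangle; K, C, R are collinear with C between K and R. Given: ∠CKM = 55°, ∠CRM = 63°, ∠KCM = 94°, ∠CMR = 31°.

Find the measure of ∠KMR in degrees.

∠KMR = 62°

1. ∠MKR = 55°  [C on ray KR]
2. ∠KRM = 63°  [C on ray RK]
3. ∠KMR = 62°  [△MKR]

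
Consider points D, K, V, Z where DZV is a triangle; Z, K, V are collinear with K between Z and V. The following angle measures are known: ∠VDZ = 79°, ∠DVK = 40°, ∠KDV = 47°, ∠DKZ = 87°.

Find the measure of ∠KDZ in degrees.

∠KDZ = 32°

1. ∠DVZ = 40°  [K on ray VZ]
2. ∠DZV = 61°  [△DZV]
3. ∠DZK = 61°  [K on ray ZV]
4. ∠KDZ = 32°  [△DZK]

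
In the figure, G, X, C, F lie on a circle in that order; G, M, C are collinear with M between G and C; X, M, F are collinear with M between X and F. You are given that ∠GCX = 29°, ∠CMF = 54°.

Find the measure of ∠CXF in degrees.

1. ∠GFX = 29°  [same arc GX]
2. ∠FMG = 126°  [linear pair at M on GC]
3. ∠CGF = 25°  [△GMF]
4. ∠CXF = 25°  [same arc CF]

∠CXF = 25°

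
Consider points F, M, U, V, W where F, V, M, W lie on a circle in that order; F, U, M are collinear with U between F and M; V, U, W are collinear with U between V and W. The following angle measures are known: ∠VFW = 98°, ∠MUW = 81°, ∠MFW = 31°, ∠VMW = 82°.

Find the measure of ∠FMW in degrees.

∠FMW = 32°

1. ∠MVW = 31°  [same arc MW]
2. ∠MWV = 67°  [△VMW]
3. ∠FMW = 32°  [△MUW]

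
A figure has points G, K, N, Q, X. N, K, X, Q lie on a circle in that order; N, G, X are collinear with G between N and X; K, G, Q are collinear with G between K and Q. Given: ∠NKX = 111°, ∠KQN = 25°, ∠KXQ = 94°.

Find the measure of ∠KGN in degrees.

∠KGN = 67°

1. ∠KXN = 25°  [same arc NK]
2. ∠KNQ = 86°  [cyclic NKXQ, opposite ∠N+∠X]
3. ∠KNX = 44°  [△NKX]
4. ∠NKQ = 69°  [△NKQ]
5. ∠KGN = 67°  [△NGK]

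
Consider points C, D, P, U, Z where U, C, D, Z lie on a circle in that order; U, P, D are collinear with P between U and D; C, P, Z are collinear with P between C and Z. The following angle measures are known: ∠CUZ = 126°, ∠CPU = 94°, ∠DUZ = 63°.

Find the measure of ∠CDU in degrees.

∠CDU = 31°

1. ∠CPD = 86°  [linear pair at P on UD]
2. ∠DCZ = 63°  [same arc DZ]
3. ∠CDU = 31°  [△CPD]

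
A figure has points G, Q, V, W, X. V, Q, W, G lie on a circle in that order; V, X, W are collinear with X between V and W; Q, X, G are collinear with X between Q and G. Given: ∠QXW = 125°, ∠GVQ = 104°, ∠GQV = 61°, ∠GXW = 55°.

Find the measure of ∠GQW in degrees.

∠GQW = 40°

1. ∠GWQ = 76°  [cyclic VQWG, opposite ∠V+∠W]
2. ∠GWV = 61°  [same arc VG]
3. ∠QGW = 64°  [△WXG]
4. ∠GQW = 40°  [△QWG]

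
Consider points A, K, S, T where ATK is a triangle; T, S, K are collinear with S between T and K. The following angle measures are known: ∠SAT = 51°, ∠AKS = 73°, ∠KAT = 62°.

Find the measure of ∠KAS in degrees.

1. ∠AKT = 73°  [S on ray KT]
2. ∠ATK = 45°  [△ATK]
3. ∠ATS = 45°  [S on ray TK]
4. ∠AST = 84°  [△ATS]
5. ∠ASK = 96°  [linear pair at S on TK]
6. ∠KAS = 11°  [△ASK]

∠KAS = 11°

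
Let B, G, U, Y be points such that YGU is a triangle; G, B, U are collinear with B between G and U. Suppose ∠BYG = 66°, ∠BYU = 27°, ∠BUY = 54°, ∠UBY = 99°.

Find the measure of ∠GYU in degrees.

1. ∠GUY = 54°  [B on ray UG]
2. ∠GBY = 81°  [linear pair at B on GU]
3. ∠BGY = 33°  [△YGB]
4. ∠UGY = 33°  [B on ray GU]
5. ∠GYU = 93°  [△YGU]

∠GYU = 93°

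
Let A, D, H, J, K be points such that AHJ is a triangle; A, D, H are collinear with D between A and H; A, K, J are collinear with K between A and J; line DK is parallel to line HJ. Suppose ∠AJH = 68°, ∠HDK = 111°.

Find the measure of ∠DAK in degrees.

1. ∠AKD = 68°  [DK∥HJ, corresponding at K]
2. ∠ADK = 69°  [linear pair at D on AH]
3. ∠DAK = 43°  [△ADK]

∠DAK = 43°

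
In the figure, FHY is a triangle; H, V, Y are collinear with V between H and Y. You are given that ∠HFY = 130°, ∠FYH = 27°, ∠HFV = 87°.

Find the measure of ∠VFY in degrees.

∠VFY = 43°

1. ∠FHY = 23°  [△FHY]
2. ∠FYV = 27°  [V on ray YH]
3. ∠FHV = 23°  [V on ray HY]
4. ∠FVH = 70°  [△FHV]
5. ∠FVY = 110°  [linear pair at V on HY]
6. ∠VFY = 43°  [△FVY]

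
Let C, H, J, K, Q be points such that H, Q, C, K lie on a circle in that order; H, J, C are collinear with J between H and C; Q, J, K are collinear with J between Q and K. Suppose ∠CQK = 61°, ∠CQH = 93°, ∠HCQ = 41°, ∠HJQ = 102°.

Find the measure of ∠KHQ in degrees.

∠KHQ = 107°

1. ∠CHQ = 46°  [△HQC]
2. ∠HKQ = 41°  [same arc HQ]
3. ∠HQK = 32°  [△HJQ]
4. ∠KHQ = 107°  [△HQK]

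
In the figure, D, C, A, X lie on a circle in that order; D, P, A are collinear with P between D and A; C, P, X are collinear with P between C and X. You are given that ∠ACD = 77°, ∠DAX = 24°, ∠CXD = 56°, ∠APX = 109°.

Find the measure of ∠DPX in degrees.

∠DPX = 71°

1. ∠AXD = 103°  [cyclic DCAX, opposite ∠C+∠X]
2. ∠ADX = 53°  [△DAX]
3. ∠DPX = 71°  [△DPX]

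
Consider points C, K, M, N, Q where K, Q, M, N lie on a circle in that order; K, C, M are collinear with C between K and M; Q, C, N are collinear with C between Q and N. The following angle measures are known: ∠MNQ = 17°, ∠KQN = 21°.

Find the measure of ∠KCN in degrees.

1. ∠KMN = 21°  [same arc KN]
2. ∠MCN = 142°  [△MCN]
3. ∠KCN = 38°  [linear pair at C on KM]

∠KCN = 38°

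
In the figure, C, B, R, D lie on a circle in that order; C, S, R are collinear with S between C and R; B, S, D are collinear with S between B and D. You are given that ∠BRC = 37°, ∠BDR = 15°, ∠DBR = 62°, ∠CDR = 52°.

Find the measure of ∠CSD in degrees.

∠CSD = 81°

1. ∠BDC = 37°  [same arc CB]
2. ∠DCR = 62°  [same arc RD]
3. ∠CSD = 81°  [△CSD]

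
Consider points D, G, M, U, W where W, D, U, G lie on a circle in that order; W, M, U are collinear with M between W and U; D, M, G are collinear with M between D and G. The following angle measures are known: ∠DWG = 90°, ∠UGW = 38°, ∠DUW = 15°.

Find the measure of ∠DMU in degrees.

∠DMU = 98°

1. ∠UDW = 142°  [cyclic WDUG, opposite ∠D+∠G]
2. ∠DGW = 15°  [same arc WD]
3. ∠DWU = 23°  [△WDU]
4. ∠GDW = 75°  [△WDG]
5. ∠DMW = 82°  [△WMD]
6. ∠DMU = 98°  [linear pair at M on WU]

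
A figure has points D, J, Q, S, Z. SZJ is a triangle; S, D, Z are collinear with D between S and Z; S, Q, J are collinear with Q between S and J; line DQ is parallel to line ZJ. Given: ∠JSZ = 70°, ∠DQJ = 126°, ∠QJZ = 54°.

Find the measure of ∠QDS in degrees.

∠QDS = 56°

1. ∠DSQ = 70°  [D on SZ, Q on SJ]
2. ∠DQS = 54°  [linear pair at Q on SJ]
3. ∠QDS = 56°  [△SDQ]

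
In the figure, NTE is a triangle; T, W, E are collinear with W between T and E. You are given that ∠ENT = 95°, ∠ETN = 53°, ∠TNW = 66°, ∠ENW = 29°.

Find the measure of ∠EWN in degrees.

∠EWN = 119°

1. ∠NTW = 53°  [W on ray TE]
2. ∠NWT = 61°  [△NTW]
3. ∠EWN = 119°  [linear pair at W on TE]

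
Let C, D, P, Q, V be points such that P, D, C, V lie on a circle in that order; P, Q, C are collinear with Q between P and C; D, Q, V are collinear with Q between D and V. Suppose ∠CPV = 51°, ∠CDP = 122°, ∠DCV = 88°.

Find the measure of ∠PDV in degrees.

1. ∠CVP = 58°  [cyclic PDCV, opposite ∠D+∠V]
2. ∠PCV = 71°  [△PCV]
3. ∠PDV = 71°  [same arc PV]

∠PDV = 71°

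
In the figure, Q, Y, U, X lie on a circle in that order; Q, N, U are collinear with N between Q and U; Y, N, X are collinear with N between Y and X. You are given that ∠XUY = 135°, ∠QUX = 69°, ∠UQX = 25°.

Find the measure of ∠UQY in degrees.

1. ∠XQY = 45°  [cyclic QYUX, opposite ∠Q+∠U]
2. ∠QYX = 69°  [same arc QX]
3. ∠QXU = 86°  [△QUX]
4. ∠QXY = 66°  [△QYX]
5. ∠QYU = 94°  [cyclic QYUX, opposite ∠Y+∠X]
6. ∠QUY = 66°  [same arc QY]
7. ∠UQY = 20°  [△QYU]

∠UQY = 20°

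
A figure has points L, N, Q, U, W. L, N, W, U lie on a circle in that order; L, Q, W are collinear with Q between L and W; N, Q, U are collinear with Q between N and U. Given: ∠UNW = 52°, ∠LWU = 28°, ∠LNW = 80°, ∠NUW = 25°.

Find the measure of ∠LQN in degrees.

∠LQN = 127°

1. ∠LNU = 28°  [same arc LU]
2. ∠NLW = 25°  [same arc NW]
3. ∠LQN = 127°  [△LQN]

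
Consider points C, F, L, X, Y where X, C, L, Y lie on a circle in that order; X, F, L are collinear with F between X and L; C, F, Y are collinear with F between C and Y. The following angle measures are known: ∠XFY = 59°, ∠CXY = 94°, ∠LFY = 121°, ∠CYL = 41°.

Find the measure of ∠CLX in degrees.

∠CLX = 68°

1. ∠CFL = 59°  [vertical angles at F]
2. ∠CLY = 86°  [cyclic XCLY, opposite ∠X+∠L]
3. ∠LCY = 53°  [△CLY]
4. ∠CLX = 68°  [△CFL]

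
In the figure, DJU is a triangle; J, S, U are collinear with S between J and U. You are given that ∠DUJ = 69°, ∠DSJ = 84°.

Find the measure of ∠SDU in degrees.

1. ∠DUS = 69°  [S on ray UJ]
2. ∠DSU = 96°  [linear pair at S on JU]
3. ∠SDU = 15°  [△DSU]

∠SDU = 15°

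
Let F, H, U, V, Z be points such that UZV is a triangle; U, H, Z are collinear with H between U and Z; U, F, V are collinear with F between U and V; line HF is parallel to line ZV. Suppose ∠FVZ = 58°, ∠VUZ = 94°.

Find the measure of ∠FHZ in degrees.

∠FHZ = 152°

1. ∠UVZ = 58°  [F on ray VU]
2. ∠UZV = 28°  [△UZV]
3. ∠FHU = 28°  [HF∥ZV, corresponding at H]
4. ∠FHZ = 152°  [linear pair at H on UZ]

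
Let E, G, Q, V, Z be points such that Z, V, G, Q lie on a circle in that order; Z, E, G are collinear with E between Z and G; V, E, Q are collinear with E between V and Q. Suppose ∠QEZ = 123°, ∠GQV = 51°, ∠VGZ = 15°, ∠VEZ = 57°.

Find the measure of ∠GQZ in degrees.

∠GQZ = 66°

1. ∠GZV = 51°  [same arc VG]
2. ∠GVZ = 114°  [△ZVG]
3. ∠GQZ = 66°  [cyclic ZVGQ, opposite ∠V+∠Q]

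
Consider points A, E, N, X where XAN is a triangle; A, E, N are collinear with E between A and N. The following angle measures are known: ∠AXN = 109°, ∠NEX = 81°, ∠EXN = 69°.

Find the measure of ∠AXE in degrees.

1. ∠ENX = 30°  [△XEN]
2. ∠AEX = 99°  [linear pair at E on AN]
3. ∠ANX = 30°  [E on ray NA]
4. ∠NAX = 41°  [△XAN]
5. ∠EAX = 41°  [E on ray AN]
6. ∠AXE = 40°  [△XAE]

∠AXE = 40°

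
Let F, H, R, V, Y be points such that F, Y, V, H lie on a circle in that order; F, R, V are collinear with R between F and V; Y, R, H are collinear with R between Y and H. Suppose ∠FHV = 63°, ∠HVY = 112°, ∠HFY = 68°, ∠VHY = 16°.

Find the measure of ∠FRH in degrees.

1. ∠FYV = 117°  [cyclic FYVH, opposite ∠Y+∠H]
2. ∠HYV = 52°  [△YVH]
3. ∠VFY = 16°  [same arc YV]
4. ∠FVY = 47°  [△FYV]
5. ∠HFV = 52°  [same arc VH]
6. ∠FHY = 47°  [same arc FY]
7. ∠FRH = 81°  [△FRH]

∠FRH = 81°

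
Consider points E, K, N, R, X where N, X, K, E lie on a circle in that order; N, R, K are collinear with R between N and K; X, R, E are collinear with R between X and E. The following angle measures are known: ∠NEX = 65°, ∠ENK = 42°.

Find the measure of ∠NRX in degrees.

1. ∠NKX = 65°  [same arc NX]
2. ∠EXK = 42°  [same arc KE]
3. ∠KRX = 73°  [△XRK]
4. ∠NRX = 107°  [linear pair at R on NK]

∠NRX = 107°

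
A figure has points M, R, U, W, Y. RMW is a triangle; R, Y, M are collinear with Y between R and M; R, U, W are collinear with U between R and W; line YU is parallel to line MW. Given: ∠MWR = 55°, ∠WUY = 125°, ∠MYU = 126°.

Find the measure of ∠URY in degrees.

∠URY = 71°

1. ∠RUY = 55°  [YU∥MW, corresponding at U]
2. ∠RYU = 54°  [linear pair at Y on RM]
3. ∠URY = 71°  [△RYU]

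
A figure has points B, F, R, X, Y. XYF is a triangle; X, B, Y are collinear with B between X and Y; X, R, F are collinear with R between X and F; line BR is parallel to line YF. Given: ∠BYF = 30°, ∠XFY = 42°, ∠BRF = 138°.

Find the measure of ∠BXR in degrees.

∠BXR = 108°

1. ∠FYX = 30°  [B on ray YX]
2. ∠FXY = 108°  [△XYF]
3. ∠BXR = 108°  [B on XY, R on XF]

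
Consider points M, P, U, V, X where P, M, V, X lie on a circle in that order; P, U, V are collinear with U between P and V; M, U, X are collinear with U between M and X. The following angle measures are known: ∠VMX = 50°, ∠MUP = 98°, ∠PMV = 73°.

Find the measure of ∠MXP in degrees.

1. ∠VPX = 50°  [same arc VX]
2. ∠VUX = 98°  [vertical angles at U]
3. ∠PUX = 82°  [linear pair at U on PV]
4. ∠MXP = 48°  [△PUX]

∠MXP = 48°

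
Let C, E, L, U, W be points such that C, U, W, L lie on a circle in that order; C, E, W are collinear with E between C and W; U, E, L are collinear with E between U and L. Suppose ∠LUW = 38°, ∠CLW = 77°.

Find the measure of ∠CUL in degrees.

1. ∠LCW = 38°  [same arc WL]
2. ∠CWL = 65°  [△CWL]
3. ∠CUL = 65°  [same arc CL]

∠CUL = 65°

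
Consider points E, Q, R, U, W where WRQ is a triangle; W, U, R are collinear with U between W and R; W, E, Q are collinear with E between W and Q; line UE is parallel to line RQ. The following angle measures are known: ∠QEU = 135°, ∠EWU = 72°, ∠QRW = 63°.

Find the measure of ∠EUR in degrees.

∠EUR = 117°

1. ∠UEW = 45°  [linear pair at E on WQ]
2. ∠EUW = 63°  [△WUE]
3. ∠EUR = 117°  [linear pair at U on WR]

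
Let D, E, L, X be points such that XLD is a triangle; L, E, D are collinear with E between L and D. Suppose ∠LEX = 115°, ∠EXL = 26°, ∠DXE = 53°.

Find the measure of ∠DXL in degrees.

∠DXL = 79°

1. ∠ELX = 39°  [△XLE]
2. ∠DEX = 65°  [linear pair at E on LD]
3. ∠EDX = 62°  [△XED]
4. ∠DLX = 39°  [E on ray LD]
5. ∠LDX = 62°  [E on ray DL]
6. ∠DXL = 79°  [△XLD]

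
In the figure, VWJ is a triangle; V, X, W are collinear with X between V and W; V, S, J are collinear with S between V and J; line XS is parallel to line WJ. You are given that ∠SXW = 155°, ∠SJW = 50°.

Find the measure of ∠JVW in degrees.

∠JVW = 105°

1. ∠SXV = 25°  [linear pair at X on VW]
2. ∠VJW = 50°  [S on ray JV]
3. ∠JWV = 25°  [XS∥WJ, corresponding at X]
4. ∠JVW = 105°  [△VWJ]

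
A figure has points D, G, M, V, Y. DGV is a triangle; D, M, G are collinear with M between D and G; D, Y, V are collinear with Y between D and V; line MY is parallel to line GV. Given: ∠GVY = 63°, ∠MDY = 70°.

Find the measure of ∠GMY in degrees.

1. ∠DVG = 63°  [Y on ray VD]
2. ∠GDV = 70°  [M on DG, Y on DV]
3. ∠DGV = 47°  [△DGV]
4. ∠DMY = 47°  [MY∥GV, corresponding at M]
5. ∠GMY = 133°  [linear pair at M on DG]

∠GMY = 133°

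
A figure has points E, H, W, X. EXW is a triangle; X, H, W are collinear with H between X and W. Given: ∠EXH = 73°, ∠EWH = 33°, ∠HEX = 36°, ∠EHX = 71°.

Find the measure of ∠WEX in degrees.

∠WEX = 74°

1. ∠EXW = 73°  [H on ray XW]
2. ∠EWX = 33°  [H on ray WX]
3. ∠WEX = 74°  [△EXW]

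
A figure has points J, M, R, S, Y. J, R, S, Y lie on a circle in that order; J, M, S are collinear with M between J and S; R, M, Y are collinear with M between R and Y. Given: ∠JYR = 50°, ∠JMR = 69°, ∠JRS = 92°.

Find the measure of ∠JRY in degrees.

∠JRY = 73°

1. ∠JSR = 50°  [same arc JR]
2. ∠RJS = 38°  [△JRS]
3. ∠JRY = 73°  [△JMR]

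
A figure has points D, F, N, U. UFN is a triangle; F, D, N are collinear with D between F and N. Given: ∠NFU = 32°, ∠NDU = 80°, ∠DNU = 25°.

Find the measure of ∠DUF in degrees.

∠DUF = 48°

1. ∠DFU = 32°  [D on ray FN]
2. ∠FDU = 100°  [linear pair at D on FN]
3. ∠DUF = 48°  [△UFD]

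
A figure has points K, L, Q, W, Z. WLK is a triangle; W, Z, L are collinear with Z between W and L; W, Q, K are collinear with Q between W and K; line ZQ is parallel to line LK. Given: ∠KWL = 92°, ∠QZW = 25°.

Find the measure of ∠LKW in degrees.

1. ∠QWZ = 92°  [Z on WL, Q on WK]
2. ∠WQZ = 63°  [△WZQ]
3. ∠LKW = 63°  [ZQ∥LK, corresponding at Q]

∠LKW = 63°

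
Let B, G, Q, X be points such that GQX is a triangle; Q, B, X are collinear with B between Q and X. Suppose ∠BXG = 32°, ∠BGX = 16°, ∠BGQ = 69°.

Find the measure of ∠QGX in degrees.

∠QGX = 85°

1. ∠GBX = 132°  [△GBX]
2. ∠GXQ = 32°  [B on ray XQ]
3. ∠GBQ = 48°  [linear pair at B on QX]
4. ∠BQG = 63°  [△GQB]
5. ∠GQX = 63°  [B on ray QX]
6. ∠QGX = 85°  [△GQX]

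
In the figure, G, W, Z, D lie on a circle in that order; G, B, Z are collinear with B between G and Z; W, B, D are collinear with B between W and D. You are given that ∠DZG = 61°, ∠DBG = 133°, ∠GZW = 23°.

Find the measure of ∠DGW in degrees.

1. ∠DWG = 61°  [same arc GD]
2. ∠GDW = 23°  [same arc GW]
3. ∠DGW = 96°  [△GWD]

∠DGW = 96°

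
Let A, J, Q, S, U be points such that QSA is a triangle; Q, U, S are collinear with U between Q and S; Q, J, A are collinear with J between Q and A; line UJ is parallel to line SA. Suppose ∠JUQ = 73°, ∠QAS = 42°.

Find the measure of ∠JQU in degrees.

∠JQU = 65°

1. ∠ASQ = 73°  [UJ∥SA, corresponding at U]
2. ∠AQS = 65°  [△QSA]
3. ∠JQU = 65°  [U on QS, J on QA]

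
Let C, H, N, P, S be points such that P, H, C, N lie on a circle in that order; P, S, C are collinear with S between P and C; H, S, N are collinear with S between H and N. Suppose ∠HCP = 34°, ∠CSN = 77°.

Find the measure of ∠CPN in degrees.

1. ∠HNP = 34°  [same arc PH]
2. ∠NSP = 103°  [linear pair at S on PC]
3. ∠CPN = 43°  [△PSN]

∠CPN = 43°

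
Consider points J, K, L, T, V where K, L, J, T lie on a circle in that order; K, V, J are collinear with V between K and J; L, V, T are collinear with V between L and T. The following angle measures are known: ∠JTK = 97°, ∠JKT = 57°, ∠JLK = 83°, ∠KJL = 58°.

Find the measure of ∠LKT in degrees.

∠LKT = 96°

1. ∠KJT = 26°  [△KJT]
2. ∠KTL = 58°  [same arc KL]
3. ∠KLT = 26°  [same arc KT]
4. ∠LKT = 96°  [△KLT]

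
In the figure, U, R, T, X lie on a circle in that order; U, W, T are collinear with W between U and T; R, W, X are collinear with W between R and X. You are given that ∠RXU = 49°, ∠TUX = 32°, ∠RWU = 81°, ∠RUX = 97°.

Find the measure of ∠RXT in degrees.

1. ∠TRX = 32°  [same arc TX]
2. ∠RTX = 83°  [cyclic URTX, opposite ∠U+∠T]
3. ∠RXT = 65°  [△RTX]

∠RXT = 65°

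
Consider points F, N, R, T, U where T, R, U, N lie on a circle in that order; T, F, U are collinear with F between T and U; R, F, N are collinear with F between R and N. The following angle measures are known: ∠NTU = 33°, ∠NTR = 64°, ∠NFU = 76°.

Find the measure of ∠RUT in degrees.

∠RUT = 43°

1. ∠NRU = 33°  [same arc UN]
2. ∠RFT = 76°  [vertical angles at F]
3. ∠RFU = 104°  [linear pair at F on TU]
4. ∠RUT = 43°  [△RFU]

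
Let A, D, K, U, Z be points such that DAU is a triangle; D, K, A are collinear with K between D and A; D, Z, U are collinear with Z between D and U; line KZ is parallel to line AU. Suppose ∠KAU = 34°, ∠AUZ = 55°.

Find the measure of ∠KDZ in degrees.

∠KDZ = 91°

1. ∠DAU = 34°  [K on ray AD]
2. ∠AUD = 55°  [Z on ray UD]
3. ∠ADU = 91°  [△DAU]
4. ∠KDZ = 91°  [K on DA, Z on DU]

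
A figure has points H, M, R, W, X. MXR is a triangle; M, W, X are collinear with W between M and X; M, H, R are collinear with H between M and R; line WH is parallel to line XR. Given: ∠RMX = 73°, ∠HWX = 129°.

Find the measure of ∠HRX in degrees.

∠HRX = 56°

1. ∠HMW = 73°  [W on MX, H on MR]
2. ∠HWM = 51°  [linear pair at W on MX]
3. ∠MHW = 56°  [△MWH]
4. ∠RHW = 124°  [linear pair at H on MR]
5. ∠HRX = 56°  [WH∥XR, co-interior at R–H]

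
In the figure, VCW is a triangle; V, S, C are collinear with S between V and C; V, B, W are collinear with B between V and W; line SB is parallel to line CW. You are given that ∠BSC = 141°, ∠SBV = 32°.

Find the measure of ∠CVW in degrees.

∠CVW = 109°

1. ∠BSV = 39°  [linear pair at S on VC]
2. ∠BVS = 109°  [△VSB]
3. ∠CVW = 109°  [S on VC, B on VW]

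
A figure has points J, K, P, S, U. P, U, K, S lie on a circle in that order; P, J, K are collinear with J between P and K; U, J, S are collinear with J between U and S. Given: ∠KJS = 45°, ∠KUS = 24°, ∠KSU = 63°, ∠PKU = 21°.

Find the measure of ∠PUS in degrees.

∠PUS = 72°

1. ∠PJU = 45°  [vertical angles at J]
2. ∠KPU = 63°  [same arc UK]
3. ∠PUS = 72°  [△PJU]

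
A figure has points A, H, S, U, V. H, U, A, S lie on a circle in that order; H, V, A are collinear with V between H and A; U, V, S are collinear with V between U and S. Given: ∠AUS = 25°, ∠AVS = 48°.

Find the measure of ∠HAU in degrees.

∠HAU = 23°

1. ∠AHS = 25°  [same arc AS]
2. ∠HVS = 132°  [linear pair at V on HA]
3. ∠HSU = 23°  [△HVS]
4. ∠HAU = 23°  [same arc HU]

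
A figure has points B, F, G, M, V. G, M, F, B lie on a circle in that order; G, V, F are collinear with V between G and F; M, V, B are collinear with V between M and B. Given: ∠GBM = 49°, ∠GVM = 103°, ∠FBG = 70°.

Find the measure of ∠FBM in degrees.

1. ∠GFM = 49°  [same arc GM]
2. ∠FMG = 110°  [cyclic GMFB, opposite ∠M+∠B]
3. ∠FGM = 21°  [△GMF]
4. ∠FBM = 21°  [same arc MF]

∠FBM = 21°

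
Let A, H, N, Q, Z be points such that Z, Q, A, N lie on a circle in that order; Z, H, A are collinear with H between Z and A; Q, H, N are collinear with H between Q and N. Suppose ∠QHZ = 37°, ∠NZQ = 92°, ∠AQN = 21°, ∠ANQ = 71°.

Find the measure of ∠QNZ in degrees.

1. ∠AHN = 37°  [vertical angles at H]
2. ∠AZN = 21°  [same arc AN]
3. ∠NHZ = 143°  [linear pair at H on ZA]
4. ∠QNZ = 16°  [△ZHN]

∠QNZ = 16°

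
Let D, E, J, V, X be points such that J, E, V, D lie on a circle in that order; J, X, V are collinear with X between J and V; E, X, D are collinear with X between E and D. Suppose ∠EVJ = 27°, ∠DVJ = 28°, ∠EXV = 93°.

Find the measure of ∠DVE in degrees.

1. ∠EDJ = 27°  [same arc JE]
2. ∠DEJ = 28°  [same arc JD]
3. ∠DJE = 125°  [△JED]
4. ∠DVE = 55°  [cyclic JEVD, opposite ∠J+∠V]

∠DVE = 55°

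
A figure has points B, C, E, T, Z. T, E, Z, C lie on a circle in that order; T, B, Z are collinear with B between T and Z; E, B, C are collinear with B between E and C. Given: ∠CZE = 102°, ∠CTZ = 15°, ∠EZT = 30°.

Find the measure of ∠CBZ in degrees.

∠CBZ = 45°

1. ∠CTE = 78°  [cyclic TEZC, opposite ∠T+∠Z]
2. ∠CEZ = 15°  [same arc ZC]
3. ∠ECT = 30°  [same arc TE]
4. ∠CET = 72°  [△TEC]
5. ∠ECZ = 63°  [△EZC]
6. ∠CZT = 72°  [same arc TC]
7. ∠CBZ = 45°  [△ZBC]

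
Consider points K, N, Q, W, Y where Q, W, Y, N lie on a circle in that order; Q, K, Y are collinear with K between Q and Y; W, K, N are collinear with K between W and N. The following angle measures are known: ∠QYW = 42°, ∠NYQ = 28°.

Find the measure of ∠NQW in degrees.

1. ∠QNW = 42°  [same arc QW]
2. ∠NWQ = 28°  [same arc QN]
3. ∠NQW = 110°  [△QWN]

∠NQW = 110°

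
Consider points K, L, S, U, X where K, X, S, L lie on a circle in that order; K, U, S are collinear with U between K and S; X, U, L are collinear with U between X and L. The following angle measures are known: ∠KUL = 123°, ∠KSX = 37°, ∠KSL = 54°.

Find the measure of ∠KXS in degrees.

1. ∠SUX = 123°  [vertical angles at U]
2. ∠KXL = 54°  [same arc KL]
3. ∠KUX = 57°  [linear pair at U on KS]
4. ∠SKX = 69°  [△KUX]
5. ∠KXS = 74°  [△KXS]

∠KXS = 74°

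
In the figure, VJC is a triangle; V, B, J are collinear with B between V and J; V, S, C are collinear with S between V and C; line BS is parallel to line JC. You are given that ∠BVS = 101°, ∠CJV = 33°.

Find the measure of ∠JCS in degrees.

∠JCS = 46°

1. ∠CVJ = 101°  [B on VJ, S on VC]
2. ∠JCV = 46°  [△VJC]
3. ∠JCS = 46°  [S on ray CV]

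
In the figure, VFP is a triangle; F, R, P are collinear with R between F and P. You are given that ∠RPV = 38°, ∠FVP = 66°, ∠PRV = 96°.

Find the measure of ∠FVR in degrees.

1. ∠FPV = 38°  [R on ray PF]
2. ∠PFV = 76°  [△VFP]
3. ∠FRV = 84°  [linear pair at R on FP]
4. ∠RFV = 76°  [R on ray FP]
5. ∠FVR = 20°  [△VFR]

∠FVR = 20°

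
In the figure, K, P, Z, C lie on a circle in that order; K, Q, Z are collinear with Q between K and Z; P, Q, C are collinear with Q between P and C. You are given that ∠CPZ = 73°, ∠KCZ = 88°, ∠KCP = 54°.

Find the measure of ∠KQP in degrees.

1. ∠CKZ = 73°  [same arc ZC]
2. ∠KPZ = 92°  [cyclic KPZC, opposite ∠P+∠C]
3. ∠CZK = 19°  [△KZC]
4. ∠KZP = 54°  [same arc KP]
5. ∠PKZ = 34°  [△KPZ]
6. ∠CPK = 19°  [same arc KC]
7. ∠KQP = 127°  [△KQP]

∠KQP = 127°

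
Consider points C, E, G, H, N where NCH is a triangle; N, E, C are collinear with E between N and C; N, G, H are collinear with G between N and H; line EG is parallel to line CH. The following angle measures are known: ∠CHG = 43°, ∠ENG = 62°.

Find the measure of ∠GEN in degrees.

∠GEN = 75°

1. ∠CHN = 43°  [G on ray HN]
2. ∠CNH = 62°  [E on NC, G on NH]
3. ∠HCN = 75°  [△NCH]
4. ∠GEN = 75°  [EG∥CH, corresponding at E]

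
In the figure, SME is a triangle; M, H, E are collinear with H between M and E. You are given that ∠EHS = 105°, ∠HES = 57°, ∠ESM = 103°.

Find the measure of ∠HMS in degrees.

1. ∠MES = 57°  [H on ray EM]
2. ∠EMS = 20°  [△SME]
3. ∠HMS = 20°  [H on ray ME]

∠HMS = 20°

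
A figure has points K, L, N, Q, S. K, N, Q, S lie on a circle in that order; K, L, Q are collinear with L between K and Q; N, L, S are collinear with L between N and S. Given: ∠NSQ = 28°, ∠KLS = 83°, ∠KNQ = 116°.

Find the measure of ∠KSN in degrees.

1. ∠NKQ = 28°  [same arc NQ]
2. ∠KQN = 36°  [△KNQ]
3. ∠KSN = 36°  [same arc KN]

∠KSN = 36°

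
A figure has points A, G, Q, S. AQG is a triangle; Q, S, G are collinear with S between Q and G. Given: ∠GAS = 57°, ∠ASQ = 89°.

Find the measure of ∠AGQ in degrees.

∠AGQ = 32°

1. ∠ASG = 91°  [linear pair at S on QG]
2. ∠AGS = 32°  [△ASG]
3. ∠AGQ = 32°  [S on ray GQ]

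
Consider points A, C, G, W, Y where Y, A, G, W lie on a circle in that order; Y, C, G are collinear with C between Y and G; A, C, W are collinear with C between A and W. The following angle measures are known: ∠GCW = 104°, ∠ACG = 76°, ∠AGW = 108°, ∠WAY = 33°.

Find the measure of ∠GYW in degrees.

1. ∠WCY = 76°  [linear pair at C on YG]
2. ∠AYW = 72°  [cyclic YAGW, opposite ∠Y+∠G]
3. ∠AWY = 75°  [△YAW]
4. ∠GYW = 29°  [△YCW]

∠GYW = 29°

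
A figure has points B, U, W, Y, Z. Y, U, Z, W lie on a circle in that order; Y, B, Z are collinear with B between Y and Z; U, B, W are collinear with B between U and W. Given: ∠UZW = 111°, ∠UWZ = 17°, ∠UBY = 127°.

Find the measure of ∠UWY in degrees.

∠UWY = 75°

1. ∠UYW = 69°  [cyclic YUZW, opposite ∠Y+∠Z]
2. ∠UYZ = 17°  [same arc UZ]
3. ∠WUY = 36°  [△YBU]
4. ∠UWY = 75°  [△YUW]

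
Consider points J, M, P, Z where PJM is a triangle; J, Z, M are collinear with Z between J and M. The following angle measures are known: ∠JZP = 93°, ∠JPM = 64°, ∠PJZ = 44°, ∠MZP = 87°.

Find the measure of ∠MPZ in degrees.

∠MPZ = 21°

1. ∠MJP = 44°  [Z on ray JM]
2. ∠JMP = 72°  [△PJM]
3. ∠PMZ = 72°  [Z on ray MJ]
4. ∠MPZ = 21°  [△PZM]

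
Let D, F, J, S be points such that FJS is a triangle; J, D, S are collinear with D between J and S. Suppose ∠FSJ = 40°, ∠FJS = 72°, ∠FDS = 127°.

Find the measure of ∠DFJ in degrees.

∠DFJ = 55°

1. ∠DJF = 72°  [D on ray JS]
2. ∠FDJ = 53°  [linear pair at D on JS]
3. ∠DFJ = 55°  [△FJD]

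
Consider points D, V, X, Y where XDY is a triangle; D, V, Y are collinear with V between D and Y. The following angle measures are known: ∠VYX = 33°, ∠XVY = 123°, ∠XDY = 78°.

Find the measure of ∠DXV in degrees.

1. ∠DVX = 57°  [linear pair at V on DY]
2. ∠VDX = 78°  [V on ray DY]
3. ∠DXV = 45°  [△XDV]

∠DXV = 45°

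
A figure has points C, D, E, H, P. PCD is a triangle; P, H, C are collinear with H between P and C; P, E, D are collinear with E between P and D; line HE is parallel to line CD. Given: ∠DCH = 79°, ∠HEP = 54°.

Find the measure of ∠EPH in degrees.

1. ∠DCP = 79°  [H on ray CP]
2. ∠CDP = 54°  [HE∥CD, corresponding at E]
3. ∠CPD = 47°  [△PCD]
4. ∠EPH = 47°  [H on PC, E on PD]

∠EPH = 47°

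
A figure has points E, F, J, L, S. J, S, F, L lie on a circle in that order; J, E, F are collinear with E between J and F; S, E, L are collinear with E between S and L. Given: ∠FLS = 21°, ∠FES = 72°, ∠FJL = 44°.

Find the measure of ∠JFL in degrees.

∠JFL = 51°

1. ∠FJS = 21°  [same arc SF]
2. ∠JES = 108°  [linear pair at E on JF]
3. ∠JSL = 51°  [△JES]
4. ∠JFL = 51°  [same arc JL]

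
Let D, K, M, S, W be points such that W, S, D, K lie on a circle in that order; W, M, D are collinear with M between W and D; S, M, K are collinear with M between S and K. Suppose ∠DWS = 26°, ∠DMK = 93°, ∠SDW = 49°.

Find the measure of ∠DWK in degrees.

∠DWK = 44°

1. ∠KMW = 87°  [linear pair at M on WD]
2. ∠SKW = 49°  [same arc WS]
3. ∠DWK = 44°  [△WMK]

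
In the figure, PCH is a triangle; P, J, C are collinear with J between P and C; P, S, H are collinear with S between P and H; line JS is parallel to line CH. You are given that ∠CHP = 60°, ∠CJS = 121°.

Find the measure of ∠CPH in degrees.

1. ∠JSP = 60°  [JS∥CH, corresponding at S]
2. ∠PJS = 59°  [linear pair at J on PC]
3. ∠JPS = 61°  [△PJS]
4. ∠CPH = 61°  [J on PC, S on PH]

∠CPH = 61°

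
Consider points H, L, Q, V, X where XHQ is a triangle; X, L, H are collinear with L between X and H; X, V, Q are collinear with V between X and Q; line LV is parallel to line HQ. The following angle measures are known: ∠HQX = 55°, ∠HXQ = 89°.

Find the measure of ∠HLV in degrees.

∠HLV = 144°

1. ∠QHX = 36°  [△XHQ]
2. ∠VLX = 36°  [LV∥HQ, corresponding at L]
3. ∠HLV = 144°  [linear pair at L on XH]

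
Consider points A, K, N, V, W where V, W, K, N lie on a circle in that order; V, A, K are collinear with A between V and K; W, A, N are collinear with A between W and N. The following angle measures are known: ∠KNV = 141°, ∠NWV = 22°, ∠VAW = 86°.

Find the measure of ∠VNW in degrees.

1. ∠KWV = 39°  [cyclic VWKN, opposite ∠W+∠N]
2. ∠KVW = 72°  [△VAW]
3. ∠VKW = 69°  [△VWK]
4. ∠VNW = 69°  [same arc VW]

∠VNW = 69°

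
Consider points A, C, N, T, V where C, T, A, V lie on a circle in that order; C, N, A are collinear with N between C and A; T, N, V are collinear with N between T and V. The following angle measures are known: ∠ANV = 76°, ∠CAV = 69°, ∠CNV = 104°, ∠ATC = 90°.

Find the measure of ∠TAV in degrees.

∠TAV = 124°

1. ∠AVT = 35°  [△ANV]
2. ∠AVC = 90°  [cyclic CTAV, opposite ∠T+∠V]
3. ∠ACV = 21°  [△CAV]
4. ∠ATV = 21°  [same arc AV]
5. ∠TAV = 124°  [△TAV]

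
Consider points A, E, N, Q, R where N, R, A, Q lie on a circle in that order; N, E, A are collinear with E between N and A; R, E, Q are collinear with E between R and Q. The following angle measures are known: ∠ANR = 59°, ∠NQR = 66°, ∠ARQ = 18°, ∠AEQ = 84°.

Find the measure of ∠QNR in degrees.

∠QNR = 77°

1. ∠AQR = 59°  [same arc RA]
2. ∠QAR = 103°  [△RAQ]
3. ∠QNR = 77°  [cyclic NRAQ, opposite ∠N+∠A]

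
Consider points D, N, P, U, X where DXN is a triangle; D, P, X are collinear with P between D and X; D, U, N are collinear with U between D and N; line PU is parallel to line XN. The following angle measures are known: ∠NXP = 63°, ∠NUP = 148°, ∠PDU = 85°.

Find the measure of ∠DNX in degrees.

∠DNX = 32°

1. ∠DXN = 63°  [P on ray XD]
2. ∠NDX = 85°  [P on DX, U on DN]
3. ∠DNX = 32°  [△DXN]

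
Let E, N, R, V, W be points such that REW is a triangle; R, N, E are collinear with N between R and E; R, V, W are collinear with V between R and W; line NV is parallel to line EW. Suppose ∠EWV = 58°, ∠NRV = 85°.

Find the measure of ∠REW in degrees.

1. ∠EWR = 58°  [V on ray WR]
2. ∠ERW = 85°  [N on RE, V on RW]
3. ∠REW = 37°  [△REW]

∠REW = 37°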